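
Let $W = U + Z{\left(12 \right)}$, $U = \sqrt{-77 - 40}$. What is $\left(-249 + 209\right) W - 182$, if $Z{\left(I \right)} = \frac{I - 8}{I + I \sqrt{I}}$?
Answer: $- \frac{5966}{33} - \frac{80 \sqrt{3}}{33} - 120 i \sqrt{13} \approx -184.99 - 432.67 i$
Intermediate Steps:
$U = 3 i \sqrt{13}$ ($U = \sqrt{-117} = 3 i \sqrt{13} \approx 10.817 i$)
$Z{\left(I \right)} = \frac{-8 + I}{I + I^{\frac{3}{2}}}$
$W = \frac{4}{12 + 24 \sqrt{3}} + 3 i \sqrt{13}$ ($W = 3 i \sqrt{13} + \frac{-8 + 12}{12 + 12^{\frac{3}{2}}} = 3 i \sqrt{13} + \frac{1}{12 + 24 \sqrt{3}} \cdot 4 = 3 i \sqrt{13} + \frac{4}{12 + 24 \sqrt{3}} = \frac{4}{12 + 24 \sqrt{3}} + 3 i \sqrt{13} \approx 0.07467 + 10.817 i$)
$\left(-249 + 209\right) W - 182 = \left(-249 + 209\right) \left(- \frac{1}{33} + \frac{2 \sqrt{3}}{33} + 3 i \sqrt{13}\right) - 182 = - 40 \left(- \frac{1}{33} + \frac{2 \sqrt{3}}{33} + 3 i \sqrt{13}\right) - 182 = \left(\frac{40}{33} - \frac{80 \sqrt{3}}{33} - 120 i \sqrt{13}\right) - 182 = - \frac{5966}{33} - \frac{80 \sqrt{3}}{33} - 120 i \sqrt{13}$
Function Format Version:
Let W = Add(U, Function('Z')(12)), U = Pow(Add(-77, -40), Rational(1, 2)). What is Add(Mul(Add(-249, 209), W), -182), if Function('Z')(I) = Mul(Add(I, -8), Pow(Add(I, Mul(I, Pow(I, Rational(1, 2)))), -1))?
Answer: Add(Rational(-5966, 33), Mul(Rational(-80, 33), Pow(3, Rational(1, 2))), Mul(-120, I, Pow(13, Rational(1, 2)))) ≈ Add(-184.99, Mul(-432.67, I))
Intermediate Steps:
U = Mul(3, I, Pow(13, Rational(1, 2))) (U = Pow(-117, Rational(1, 2)) = Mul(3, I, Pow(13, Rational(1, 2))) ≈ Mul(10.817, I))
Function('Z')(I) = Mul(Pow(Add(I, Pow(I, Rational(3, 2))), -1), Add(-8, I)) (Function('Z')(I) = Mul(Add(-8, I), Pow(Add(I, Pow(I, Rational(3, 2))), -1)) = Mul(Pow(Add(I, Pow(I, Rational(3, 2))), -1), Add(-8, I)))
W = Add(Mul(4, Pow(Add(12, Mul(24, Pow(3, Rational(1, 2)))), -1)), Mul(3, I, Pow(13, Rational(1, 2)))) (W = Add(Mul(3, I, Pow(13, Rational(1, 2))), Mul(Pow(Add(12, Pow(12, Rational(3, 2))), -1), Add(-8, 12))) = Add(Mul(3, I, Pow(13, Rational(1, 2))), Mul(Pow(Add(12, Mul(24, Pow(3, Rational(1, 2)))), -1), 4)) = Add(Mul(3, I, Pow(13, Rational(1, 2))), Mul(4, Pow(Add(12, Mul(24, Pow(3, Rational(1, 2)))), -1))) = Add(Mul(4, Pow(Add(12, Mul(24, Pow(3, Rational(1, 2)))), -1)), Mul(3, I, Pow(13, Rational(1, 2)))) ≈ Add(0.074670, Mul(10.817, I)))
Add(Mul(Add(-249, 209), W), -182) = Add(Mul(Add(-249, 209), Add(Rational(-1, 33), Mul(Rational(2, 33), Pow(3, Rational(1, 2))), Mul(3, I, Pow(13, Rational(1, 2))))), -182) = Add(Mul(-40, Add(Rational(-1, 33), Mul(Rational(2, 33), Pow(3, Rational(1, 2))), Mul(3, I, Pow(13, Rational(1, 2))))), -182) = Add(Add(Rational(40, 33), Mul(Rational(-80, 33), Pow(3, Rational(1, 2))), Mul(-120, I, Pow(13, Rational(1, 2)))), -182) = Add(Rational(-5966, 33), Mul(Rational(-80, 33), Pow(3, Rational(1, 2))), Mul(-120, I, Pow(13, Rational(1, 2))))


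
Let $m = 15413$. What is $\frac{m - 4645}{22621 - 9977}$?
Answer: $\frac{2692}{3161} \approx 0.85163$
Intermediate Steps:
$\frac{m - 4645}{22621 - 9977} = \frac{15413 - 4645}{22621 - 9977} = \frac{10768}{12644} = 10768 \cdot \frac{1}{12644} = \frac{2692}{3161}$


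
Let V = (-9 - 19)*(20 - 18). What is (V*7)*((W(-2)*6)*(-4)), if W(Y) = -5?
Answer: -47040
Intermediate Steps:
V = -56 (V = -28*2 = -56)
(V*7)*((W(-2)*6)*(-4)) = (-56*7)*(-5*6*(-4)) = -(-11760)*(-4) = -392*120 = -47040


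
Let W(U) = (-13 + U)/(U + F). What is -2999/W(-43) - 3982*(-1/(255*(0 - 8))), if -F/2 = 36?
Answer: -87973549/14280 ≈ -6160.6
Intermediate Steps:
F = -72 (F = -2*36 = -72)
W(U) = (-13 + U)/(-72 + U) (W(U) = (-13 + U)/(U - 72) = (-13 + U)/(-72 + U))
-2999/W(-43) - 3982*(-1/(255*(0 - 8))) = -2999*(-72 - 43)/(-13 - 43) - 3982*(-1/(255*(0 - 8))) = -2999/(-56/(-115)) - 3982/(-8*(-17)*15) = -2999/((-1/115*(-56))) - 3982/(136*15) = -2999/56/115 - 3982/2040 = -2999*115/56 - 3982*1/2040 = -344885/56 - 1991/1020 = -87973549/14280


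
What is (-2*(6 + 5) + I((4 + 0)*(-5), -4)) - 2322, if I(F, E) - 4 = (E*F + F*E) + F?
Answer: -2200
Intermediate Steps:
I(F, E) = 4 + F + 2*E*F (I(F, E) = 4 + ((E*F + F*E) + F) = 4 + ((E*F + E*F) + F) = 4 + (2*E*F + F) = 4 + (F + 2*E*F) = 4 + F + 2*E*F)
(-2*(6 + 5) + I((4 + 0)*(-5), -4)) - 2322 = (-2*(6 + 5) + (4 + (4 + 0)*(-5) + 2*(-4)*((4 + 0)*(-5)))) - 2322 = (-2*11 + (4 + 4*(-5) + 2*(-4)*(4*(-5)))) - 2322 = (-22 + (4 - 20 + 2*(-4)*(-20))) - 2322 = (-22 + (4 - 20 + 160)) - 2322 = (-22 + 144) - 2322 = 122 - 2322 = -2200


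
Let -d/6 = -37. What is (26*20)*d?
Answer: 115440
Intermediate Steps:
d = 222 (d = -6*(-37) = 222)
(26*20)*d = (26*20)*222 = 520*222 = 115440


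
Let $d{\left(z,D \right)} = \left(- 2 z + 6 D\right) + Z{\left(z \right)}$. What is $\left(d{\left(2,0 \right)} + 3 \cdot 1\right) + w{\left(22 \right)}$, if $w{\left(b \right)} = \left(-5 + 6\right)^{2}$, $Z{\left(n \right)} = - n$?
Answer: $-2$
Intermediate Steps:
$w{\left(b \right)} = 1$ ($w{\left(b \right)} = 1^{2} = 1$)
$d{\left(z,D \right)} = - 3 z + 6 D$ ($d{\left(z,D \right)} = \left(- 2 z + 6 D\right) - z = - 3 z + 6 D$)
$\left(d{\left(2,0 \right)} + 3 \cdot 1\right) + w{\left(22 \right)} = \left(\left(\left(-3\right) 2 + 6 \cdot 0\right) + 3 \cdot 1\right) + 1 = \left(\left(-6 + 0\right) + 3\right) + 1 = \left(-6 + 3\right) + 1 = -3 + 1 = -2$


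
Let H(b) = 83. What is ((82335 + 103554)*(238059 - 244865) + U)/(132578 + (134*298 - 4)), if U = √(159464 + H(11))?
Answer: -210860089/28751 + √159547/172506 ≈ -7334.0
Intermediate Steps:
U = √159547 (U = √(159464 + 83) = √159547 ≈ 399.43)
((82335 + 103554)*(238059 - 244865) + U)/(132578 + (134*298 - 4)) = ((82335 + 103554)*(238059 - 244865) + √159547)/(132578 + (134*298 - 4)) = (185889*(-6806) + √159547)/(132578 + (39932 - 4)) = (-1265160534 + √159547)/(132578 + 39928) = (-1265160534 + √159547)/172506 = (-1265160534 + √159547)*(1/172506) = -210860089/28751 + √159547/172506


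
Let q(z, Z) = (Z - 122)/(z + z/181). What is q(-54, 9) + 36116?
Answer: 354968501/9828 ≈ 36118.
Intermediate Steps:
q(z, Z) = 181*(-122 + Z)/(182*z) (q(z, Z) = (-122 + Z)/(z + z*(1/181)) = (-122 + Z)/(z + z/181) = (-122 + Z)/((182*z/181)) = (-122 + Z)*(181/(182*z)) = 181*(-122 + Z)/(182*z))
q(-54, 9) + 36116 = (181/182)*(-122 + 9)/(-54) + 36116 = (181/182)*(-1/54)*(-113) + 36116 = 20453/9828 + 36116 = 354968501/9828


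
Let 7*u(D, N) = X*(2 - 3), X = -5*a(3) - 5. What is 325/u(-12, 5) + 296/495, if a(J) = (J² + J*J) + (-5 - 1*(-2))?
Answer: 229961/7920 ≈ 29.035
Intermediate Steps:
a(J) = -3 + 2*J² (a(J) = (J² + J²) + (-5 + 2) = 2*J² - 3 = -3 + 2*J²)
X = -80 (X = -5*(-3 + 2*3²) - 5 = -5*(-3 + 2*9) - 5 = -5*(-3 + 18) - 5 = -5*15 - 5 = -75 - 5 = -80)
u(D, N) = 80/7 (u(D, N) = (-80*(2 - 3))/7 = (-80*(-1))/7 = (⅐)*80 = 80/7)
325/u(-12, 5) + 296/495 = 325/(80/7) + 296/495 = 325*(7/80) + 296*(1/495) = 455/16 + 296/495 = 229961/7920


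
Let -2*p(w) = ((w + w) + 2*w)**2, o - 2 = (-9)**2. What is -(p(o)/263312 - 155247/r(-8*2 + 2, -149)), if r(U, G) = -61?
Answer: -5109379529/2007754 ≈ -2544.8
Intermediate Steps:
o = 83 (o = 2 + (-9)**2 = 2 + 81 = 83)
p(w) = -8*w**2 (p(w) = -((w + w) + 2*w)**2/2 = -(2*w + 2*w)**2/2 = -16*w**2/2 = -8*w**2)
-(p(o)/263312 - 155247/r(-8*2 + 2, -149)) = -(-8*83**2/263312 - 155247/(-61)) = -(-8*6889*(1/263312) - 155247*(-1/61)) = -(-55112*1/263312 + 155247/61) = -(-6889/32914 + 155247/61) = -1*5109379529/2007754 = -5109379529/2007754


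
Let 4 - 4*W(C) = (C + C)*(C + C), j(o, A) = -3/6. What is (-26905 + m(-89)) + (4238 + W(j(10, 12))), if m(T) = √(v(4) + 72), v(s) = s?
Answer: -90665/4 + 2*√19 ≈ -22658.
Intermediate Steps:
j(o, A) = -½ (j(o, A) = -3*⅙ = -½)
W(C) = 1 - C² (W(C) = 1 - (C + C)*(C + C)/4 = 1 - 2*C*2*C/4 = 1 - C²)
m(T) = 2*√19 (m(T) = √(4 + 72) = √76 = 2*√19)
(-26905 + m(-89)) + (4238 + W(j(10, 12))) = (-26905 + 2*√19) + (4238 + (1 - (-½)²)) = (-26905 + 2*√19) + (4238 + (1 - 1*¼)) = (-26905 + 2*√19) + (4238 + (1 - ¼)) = (-26905 + 2*√19) + (4238 + ¾) = (-26905 + 2*√19) + 16955/4 = -90665/4 + 2*√19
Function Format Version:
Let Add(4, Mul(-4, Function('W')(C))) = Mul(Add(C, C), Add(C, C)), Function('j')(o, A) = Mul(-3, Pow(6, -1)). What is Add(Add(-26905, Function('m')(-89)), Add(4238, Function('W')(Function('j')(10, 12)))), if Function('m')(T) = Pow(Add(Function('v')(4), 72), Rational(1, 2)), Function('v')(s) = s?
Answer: Add(Rational(-90665, 4), Mul(2, Pow(19, Rational(1, 2)))) ≈ -22658.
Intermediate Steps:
Function('j')(o, A) = Rational(-1, 2) (Function('j')(o, A) = Mul(-3, Rational(1, 6)) = Rational(-1, 2))
Function('W')(C) = Add(1, Mul(-1, Pow(C, 2))) (Function('W')(C) = Add(1, Mul(Rational(-1, 4), Mul(Add(C, C), Add(C, C)))) = Add(1, Mul(Rational(-1, 4), Mul(Mul(2, C), Mul(2, C)))) = Add(1, Mul(Rational(-1, 4), Mul(4, Pow(C, 2)))) = Add(1, Mul(-1, Pow(C, 2))))
Function('m')(T) = Mul(2, Pow(19, Rational(1, 2))) (Function('m')(T) = Pow(Add(4, 72), Rational(1, 2)) = Pow(76, Rational(1, 2)) = Mul(2, Pow(19, Rational(1, 2))))
Add(Add(-26905, Function('m')(-89)), Add(4238, Function('W')(Function('j')(10, 12)))) = Add(Add(-26905, Mul(2, Pow(19, Rational(1, 2)))), Add(4238, Add(1, Mul(-1, Pow(Rational(-1, 2), 2))))) = Add(Add(-26905, Mul(2, Pow(19, Rational(1, 2)))), Add(4238, Add(1, Mul(-1, Rational(1, 4))))) = Add(Add(-26905, Mul(2, Pow(19, Rational(1, 2)))), Add(4238, Add(1, Rational(-1, 4)))) = Add(Add(-26905, Mul(2, Pow(19, Rational(1, 2)))), Add(4238, Rational(3, 4))) = Add(Add(-26905, Mul(2, Pow(19, Rational(1, 2)))), Rational(16955, 4)) = Add(Rational(-90665, 4), Mul(2, Pow(19, Rational(1, 2))))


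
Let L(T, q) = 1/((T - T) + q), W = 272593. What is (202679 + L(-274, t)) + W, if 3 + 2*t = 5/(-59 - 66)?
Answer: 18060311/38 ≈ 4.7527e+5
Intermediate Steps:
t = -38/25 (t = -3/2 + (5/(-59 - 66))/2 = -3/2 + (5/(-125))/2 = -3/2 + (-1/125*5)/2 = -3/2 + (½)*(-1/25) = -3/2 - 1/50 = -38/25 ≈ -1.5200)
L(T, q) = 1/q (L(T, q) = 1/(0 + q) = 1/q)
(202679 + L(-274, t)) + W = (202679 + 1/(-38/25)) + 272593 = (202679 - 25/38) + 272593 = 7701777/38 + 272593 = 18060311/38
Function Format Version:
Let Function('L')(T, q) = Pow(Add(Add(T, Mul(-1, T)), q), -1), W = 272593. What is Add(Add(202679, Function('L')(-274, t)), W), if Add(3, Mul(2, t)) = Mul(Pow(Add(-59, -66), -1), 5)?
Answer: Rational(18060311, 38) ≈ 4.7527e+5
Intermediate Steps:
t = Rational(-38, 25) (t = Add(Rational(-3, 2), Mul(Rational(1, 2), Mul(Pow(Add(-59, -66), -1), 5))) = Add(Rational(-3, 2), Mul(Rational(1, 2), Mul(Pow(-125, -1), 5))) = Add(Rational(-3, 2), Mul(Rational(1, 2), Mul(Rational(-1, 125), 5))) = Add(Rational(-3, 2), Mul(Rational(1, 2), Rational(-1, 25))) = Add(Rational(-3, 2), Rational(-1, 50)) = Rational(-38, 25) ≈ -1.5200)
Function('L')(T, q) = Pow(q, -1) (Function('L')(T, q) = Pow(Add(0, q), -1) = Pow(q, -1))
Add(Add(202679, Function('L')(-274, t)), W) = Add(Add(202679, Pow(Rational(-38, 25), -1)), 272593) = Add(Add(202679, Rational(-25, 38)), 272593) = Add(Rational(7701777, 38), 272593) = Rational(18060311, 38)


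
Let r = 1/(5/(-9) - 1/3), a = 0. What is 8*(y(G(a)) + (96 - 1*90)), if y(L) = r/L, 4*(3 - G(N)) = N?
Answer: 45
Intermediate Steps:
G(N) = 3 - N/4
r = -9/8 (r = 1/(5*(-⅑) - 1*⅓) = 1/(-5/9 - ⅓) = 1/(-8/9) = -9/8 ≈ -1.1250)
y(L) = -9/(8*L)
8*(y(G(a)) + (96 - 1*90)) = 8*(-9/(8*(3 - ¼*0)) + (96 - 1*90)) = 8*(-9/(8*(3 + 0)) + (96 - 90)) = 8*(-9/8/3 + 6) = 8*(-9/8*⅓ + 6) = 8*(-3/8 + 6) = 8*(45/8) = 45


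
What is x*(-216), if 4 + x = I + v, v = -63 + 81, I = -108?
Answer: 20304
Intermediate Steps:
v = 18
x = -94 (x = -4 + (-108 + 18) = -4 - 90 = -94)
x*(-216) = -94*(-216) = 20304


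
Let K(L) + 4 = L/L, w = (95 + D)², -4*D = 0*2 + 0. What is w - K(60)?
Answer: 9028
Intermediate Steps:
D = 0 (D = -(0*2 + 0)/4 = -(0 + 0)/4 = -¼*0 = 0)
w = 9025 (w = (95 + 0)² = 95² = 9025)
K(L) = -3 (K(L) = -4 + L/L = -4 + 1 = -3)
w - K(60) = 9025 - 1*(-3) = 9025 + 3 = 9028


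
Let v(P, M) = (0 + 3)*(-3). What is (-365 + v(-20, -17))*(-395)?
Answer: 147730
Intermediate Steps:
v(P, M) = -9 (v(P, M) = 3*(-3) = -9)
(-365 + v(-20, -17))*(-395) = (-365 - 9)*(-395) = -374*(-395) = 147730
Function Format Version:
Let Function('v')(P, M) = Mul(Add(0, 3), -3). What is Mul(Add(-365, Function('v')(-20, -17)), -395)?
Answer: 147730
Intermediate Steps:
Function('v')(P, M) = -9 (Function('v')(P, M) = Mul(3, -3) = -9)
Mul(Add(-365, Function('v')(-20, -17)), -395) = Mul(Add(-365, -9), -395) = Mul(-374, -395) = 147730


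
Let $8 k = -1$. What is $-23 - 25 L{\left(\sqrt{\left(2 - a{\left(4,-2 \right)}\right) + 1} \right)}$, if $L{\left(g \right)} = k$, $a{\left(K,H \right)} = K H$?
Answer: $- \frac{159}{8} \approx -19.875$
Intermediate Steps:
$a{\left(K,H \right)} = H K$
$k = - \frac{1}{8}$ ($k = \frac{1}{8} \left(-1\right) = - \frac{1}{8} \approx -0.125$)
$L{\left(g \right)} = - \frac{1}{8}$
$-23 - 25 L{\left(\sqrt{\left(2 - a{\left(4,-2 \right)}\right) + 1} \right)} = -23 - - \frac{25}{8} = -23 + \frac{25}{8} = - \frac{159}{8}$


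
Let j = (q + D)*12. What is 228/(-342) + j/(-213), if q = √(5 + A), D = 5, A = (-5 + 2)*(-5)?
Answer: -202/213 - 8*√5/71 ≈ -1.2003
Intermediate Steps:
A = 15 (A = -3*(-5) = 15)
q = 2*√5 (q = √(5 + 15) = √20 = 2*√5 ≈ 4.4721)
j = 60 + 24*√5 (j = (2*√5 + 5)*12 = (5 + 2*√5)*12 = 60 + 24*√5 ≈ 113.67)
228/(-342) + j/(-213) = 228/(-342) + (60 + 24*√5)/(-213) = 228*(-1/342) + (60 + 24*√5)*(-1/213) = -⅔ + (-20/71 - 8*√5/71) = -202/213 - 8*√5/71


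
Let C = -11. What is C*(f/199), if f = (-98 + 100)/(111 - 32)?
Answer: -22/15721 ≈ -0.0013994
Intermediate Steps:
f = 2/79 ≈ 0.025316
C*(f/199) = -22/(79*199) = -11*2/15721 = -22/15721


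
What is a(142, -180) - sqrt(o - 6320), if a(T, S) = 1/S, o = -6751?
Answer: -1/180 - I*sqrt(13071) ≈ -0.0055556 - 114.33*I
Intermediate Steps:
a(142, -180) - sqrt(o - 6320) = 1/(-180) - sqrt(-6751 - 6320) = -1/180 - sqrt(-13071) = -1/180 - I*sqrt(13071)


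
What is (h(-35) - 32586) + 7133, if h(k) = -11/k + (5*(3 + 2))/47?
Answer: -41868793/1645 ≈ -25452.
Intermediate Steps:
h(k) = 25/47 - 11/k (h(k) = -11/k + (5*5)*(1/47) = -11/k + 25*(1/47) = -11/k + 25/47 = 25/47 - 11/k)
(h(-35) - 32586) + 7133 = ((25/47 - 11/(-35)) - 32586) + 7133 = ((25/47 - 11*(-1/35)) - 32586) + 7133 = ((25/47 + 11/35) - 32586) + 7133 = (1392/1645 - 32586) + 7133 = -53602578/1645 + 7133 = -41868793/1645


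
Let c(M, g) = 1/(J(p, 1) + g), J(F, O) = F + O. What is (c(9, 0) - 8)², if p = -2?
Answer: 81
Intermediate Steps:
c(M, g) = 1/(-1 + g) (c(M, g) = 1/((-2 + 1) + g) = 1/(-1 + g))
(c(9, 0) - 8)² = (1/(-1 + 0) - 8)² = (1/(-1) - 8)² = (-1 - 8)² = (-9)² = 81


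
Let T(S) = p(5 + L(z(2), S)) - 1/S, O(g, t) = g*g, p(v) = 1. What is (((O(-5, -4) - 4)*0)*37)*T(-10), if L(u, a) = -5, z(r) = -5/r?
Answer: 0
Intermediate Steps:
O(g, t) = g²
T(S) = 1 - 1/S
(((O(-5, -4) - 4)*0)*37)*T(-10) = ((((-5)² - 4)*0)*37)*((-1 - 10)/(-10)) = (((25 - 4)*0)*37)*(-⅒*(-11)) = ((21*0)*37)*(11/10) = (0*37)*(11/10) = 0*(11/10) = 0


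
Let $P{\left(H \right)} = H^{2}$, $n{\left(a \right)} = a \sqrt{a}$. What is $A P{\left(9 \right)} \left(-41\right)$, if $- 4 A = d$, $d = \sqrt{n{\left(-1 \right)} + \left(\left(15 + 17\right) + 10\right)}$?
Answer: $\frac{3321 \sqrt{42 - i}}{4} \approx 5381.0 - 64.051 i$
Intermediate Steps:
$n{\left(a \right)} = a^{\frac{3}{2}}$
$d = \sqrt{42 - i}$ ($d = \sqrt{\left(-1\right)^{\frac{3}{2}} + \left(\left(15 + 17\right) + 10\right)} = \sqrt{- i + \left(32 + 10\right)} = \sqrt{- i + 42} = \sqrt{42 - i} \approx 6.4812 - 0.07715 i$)
$A = - \frac{\sqrt{42 - i}}{4} \approx -1.6203 + 0.019287 i$
$A P{\left(9 \right)} \left(-41\right) = - \frac{\sqrt{42 - i}}{4} \cdot 9^{2} \left(-41\right) = - \frac{\sqrt{42 - i}}{4} \cdot 81 \left(-41\right) = - \frac{81 \sqrt{42 - i}}{4} \left(-41\right) = \frac{3321 \sqrt{42 - i}}{4}$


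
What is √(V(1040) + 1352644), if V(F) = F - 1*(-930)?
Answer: √1354614 ≈ 1163.9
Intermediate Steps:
V(F) = 930 + F (V(F) = F + 930 = 930 + F)
√(V(1040) + 1352644) = √((930 + 1040) + 1352644) = √(1970 + 1352644) = √1354614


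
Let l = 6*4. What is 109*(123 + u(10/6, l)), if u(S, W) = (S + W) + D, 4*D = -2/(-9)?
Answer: 291793/18 ≈ 16211.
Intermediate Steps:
l = 24
D = 1/18 (D = (-2/(-9))/4 = (-2*(-1/9))/4 = (1/4)*(2/9) = 1/18 ≈ 0.055556)
u(S, W) = 1/18 + S + W (u(S, W) = (S + W) + 1/18 = 1/18 + S + W)
109*(123 + u(10/6, l)) = 109*(123 + (1/18 + 10/6 + 24)) = 109*(123 + (1/18 + 10*(1/6) + 24)) = 109*(123 + (1/18 + 5/3 + 24)) = 109*(123 + 463/18) = 109*(2677/18) = 291793/18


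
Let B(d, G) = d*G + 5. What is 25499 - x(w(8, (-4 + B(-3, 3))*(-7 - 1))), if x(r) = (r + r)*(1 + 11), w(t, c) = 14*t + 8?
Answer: 22619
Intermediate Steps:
B(d, G) = 5 + G*d (B(d, G) = G*d + 5 = 5 + G*d)
w(t, c) = 8 + 14*t
x(r) = 24*r (x(r) = (2*r)*12 = 24*r)
25499 - x(w(8, (-4 + B(-3, 3))*(-7 - 1))) = 25499 - 24*(8 + 14*8) = 25499 - 24*(8 + 112) = 25499 - 24*120 = 25499 - 1*2880 = 25499 - 2880 = 22619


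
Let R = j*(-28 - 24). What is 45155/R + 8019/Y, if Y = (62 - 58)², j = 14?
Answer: 639419/1456 ≈ 439.16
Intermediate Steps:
Y = 16 (Y = 4² = 16)
R = -728 (R = 14*(-28 - 24) = 14*(-52) = -728)
45155/R + 8019/Y = 45155/(-728) + 8019/16 = 45155*(-1/728) + 8019*(1/16) = -45155/728 + 8019/16 = 639419/1456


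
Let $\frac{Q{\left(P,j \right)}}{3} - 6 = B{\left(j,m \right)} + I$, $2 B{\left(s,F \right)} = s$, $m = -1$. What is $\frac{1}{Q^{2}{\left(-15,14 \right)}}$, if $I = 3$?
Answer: $\frac{1}{2304} \approx 0.00043403$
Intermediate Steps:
$B{\left(s,F \right)} = \frac{s}{2}$
$Q{\left(P,j \right)} = 27 + \frac{3 j}{2}$ ($Q{\left(P,j \right)} = 18 + 3 \left(\frac{j}{2} + 3\right) = 18 + 3 \left(3 + \frac{j}{2}\right) = 18 + \left(9 + \frac{3 j}{2}\right) = 27 + \frac{3 j}{2}$)
$\frac{1}{Q^{2}{\left(-15,14 \right)}} = \frac{1}{\left(27 + \frac{3}{2} \cdot 14\right)^{2}} = \frac{1}{\left(27 + 21\right)^{2}} = \frac{1}{48^{2}} = \frac{1}{2304}$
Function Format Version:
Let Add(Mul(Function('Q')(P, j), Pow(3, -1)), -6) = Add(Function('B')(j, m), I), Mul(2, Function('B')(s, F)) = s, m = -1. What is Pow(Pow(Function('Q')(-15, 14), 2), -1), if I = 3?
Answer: Rational(1, 2304) ≈ 0.00043403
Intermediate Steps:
Function('B')(s, F) = Mul(Rational(1, 2), s)
Function('Q')(P, j) = Add(27, Mul(Rational(3, 2), j)) (Function('Q')(P, j) = Add(18, Mul(3, Add(Mul(Rational(1, 2), j), 3))) = Add(18, Mul(3, Add(3, Mul(Rational(1, 2), j)))) = Add(18, Add(9, Mul(Rational(3, 2), j))) = Add(27, Mul(Rational(3, 2), j)))
Pow(Pow(Function('Q')(-15, 14), 2), -1) = Pow(Pow(Add(27, Mul(Rational(3, 2), 14)), 2), -1) = Pow(Pow(Add(27, 21), 2), -1) = Pow(Pow(48, 2), -1) = Pow(2304, -1) = Rational(1, 2304)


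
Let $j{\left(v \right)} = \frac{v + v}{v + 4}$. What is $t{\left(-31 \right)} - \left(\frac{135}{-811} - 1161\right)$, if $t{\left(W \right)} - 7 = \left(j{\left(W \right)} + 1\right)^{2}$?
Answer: $\frac{697066138}{591219} \approx 1179.0$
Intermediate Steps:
$j{\left(v \right)} = \frac{2 v}{4 + v}$
$t{\left(W \right)} = 7 + \left(1 + \frac{2 W}{4 + W}\right)^{2}$ ($t{\left(W \right)} = 7 + \left(\frac{2 W}{4 + W} + 1\right)^{2} = 7 + \left(1 + \frac{2 W}{4 + W}\right)^{2}$)
$t{\left(-31 \right)} - \left(\frac{135}{-811} - 1161\right) = \left(7 + \frac{\left(4 + 3 \left(-31\right)\right)^{2}}{\left(4 - 31\right)^{2}}\right) - \left(\frac{135}{-811} - 1161\right) = \left(7 + \frac{\left(4 - 93\right)^{2}}{729}\right) - \left(135 \left(- \frac{1}{811}\right) - 1161\right) = \left(7 + \frac{\left(-89\right)^{2}}{729}\right) - \left(- \frac{135}{811} - 1161\right) = \left(7 + \frac{1}{729} \cdot 7921\right) - - \frac{941706}{811} = \left(7 + \frac{7921}{729}\right) + \frac{941706}{811} = \frac{13024}{729} + \frac{941706}{811} = \frac{697066138}{591219}$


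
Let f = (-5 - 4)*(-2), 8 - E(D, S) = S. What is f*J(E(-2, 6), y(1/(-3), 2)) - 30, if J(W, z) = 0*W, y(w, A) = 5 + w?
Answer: -30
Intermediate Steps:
E(D, S) = 8 - S
J(W, z) = 0
f = 18 (f = -9*(-2) = 18)
f*J(E(-2, 6), y(1/(-3), 2)) - 30 = 18*0 - 30 = 0 - 30 = -30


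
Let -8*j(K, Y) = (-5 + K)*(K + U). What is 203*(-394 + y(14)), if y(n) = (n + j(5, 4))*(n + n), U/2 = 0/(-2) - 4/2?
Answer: -406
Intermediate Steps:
U = -4 (U = 2*(0/(-2) - 4/2) = 2*(0*(-½) - 4*½) = 2*(0 - 2) = 2*(-2) = -4)
j(K, Y) = -(-5 + K)*(-4 + K)/8 (j(K, Y) = -(-5 + K)*(K - 4)/8 = -(-5 + K)*(-4 + K)/8)
y(n) = 2*n² (y(n) = (n + (-5/2 - ⅛*5² + (9/8)*5))*(n + n) = (n + (-5/2 - ⅛*25 + 45/8))*(2*n) = (n + (-5/2 - 25/8 + 45/8))*(2*n) = (n + 0)*(2*n) = n*(2*n) = 2*n²)
203*(-394 + y(14)) = 203*(-394 + 2*14²) = 203*(-394 + 2*196) = 203*(-394 + 392) = 203*(-2) = -406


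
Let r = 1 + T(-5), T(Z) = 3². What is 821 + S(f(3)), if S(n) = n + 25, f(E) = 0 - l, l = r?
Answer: 836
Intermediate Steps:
T(Z) = 9
r = 10 (r = 1 + 9 = 10)
l = 10
f(E) = -10 (f(E) = 0 - 1*10 = 0 - 10 = -10)
S(n) = 25 + n
821 + S(f(3)) = 821 + (25 - 10) = 821 + 15 = 836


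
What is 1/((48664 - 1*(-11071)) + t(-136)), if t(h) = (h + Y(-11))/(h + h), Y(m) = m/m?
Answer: 272/16248055 ≈ 1.6740e-5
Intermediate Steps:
Y(m) = 1
t(h) = (1 + h)/(2*h) (t(h) = (h + 1)/(h + h) = (1 + h)/((2*h)) = (1 + h)*(1/(2*h)) = (1 + h)/(2*h))
1/((48664 - 1*(-11071)) + t(-136)) = 1/((48664 - 1*(-11071)) + (½)*(1 - 136)/(-136)) = 1/((48664 + 11071) + (½)*(-1/136)*(-135)) = 1/(59735 + 135/272) = 1/(16248055/272) = 272/16248055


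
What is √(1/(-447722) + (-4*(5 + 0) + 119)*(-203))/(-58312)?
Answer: -I*√4028543920088270/26107565264 ≈ -0.0024311*I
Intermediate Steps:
√(1/(-447722) + (-4*(5 + 0) + 119)*(-203))/(-58312) = √(-1/447722 + (-4*5 + 119)*(-203))*(-1/58312) = √(-1/447722 + (-20 + 119)*(-203))*(-1/58312) = √(-1/447722 + 99*(-203))*(-1/58312) = √(-1/447722 - 20097)*(-1/58312) = √(-8997869035/447722)*(-1/58312) = (I*√4028543920088270/447722)*(-1/58312) = -I*√4028543920088270/26107565264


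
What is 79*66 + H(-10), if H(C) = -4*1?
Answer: 5210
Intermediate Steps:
H(C) = -4
79*66 + H(-10) = 79*66 - 4 = 5214 - 4 = 5210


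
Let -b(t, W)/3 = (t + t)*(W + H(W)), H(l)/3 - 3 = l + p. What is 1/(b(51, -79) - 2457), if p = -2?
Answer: 1/93321 ≈ 1.0716e-5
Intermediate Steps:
H(l) = 3 + 3*l (H(l) = 9 + 3*(l - 2) = 9 + 3*(-2 + l) = 9 + (-6 + 3*l) = 3 + 3*l)
b(t, W) = -6*t*(3 + 4*W) (b(t, W) = -3*(t + t)*(W + (3 + 3*W)) = -3*2*t*(3 + 4*W) = -6*t*(3 + 4*W))
1/(b(51, -79) - 2457) = 1/(-6*51*(3 + 4*(-79)) - 2457) = 1/(-6*51*(3 - 316) - 2457) = 1/(-6*51*(-313) - 2457) = 1/(95778 - 2457) = 1/93321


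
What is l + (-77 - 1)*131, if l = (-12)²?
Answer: -10074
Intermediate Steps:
l = 144
l + (-77 - 1)*131 = 144 + (-77 - 1)*131 = 144 - 78*131 = 144 - 10218 = -10074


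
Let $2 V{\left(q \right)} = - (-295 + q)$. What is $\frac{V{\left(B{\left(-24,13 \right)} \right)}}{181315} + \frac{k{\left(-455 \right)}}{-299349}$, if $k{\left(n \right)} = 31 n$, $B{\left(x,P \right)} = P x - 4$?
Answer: $\frac{5297798389}{108552927870} \approx 0.048804$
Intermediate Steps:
$B{\left(x,P \right)} = -4 + P x$
$V{\left(q \right)} = \frac{295}{2} - \frac{q}{2}$ ($V{\left(q \right)} = \frac{\left(-1\right) \left(-295 + q\right)}{2} = \frac{295 - q}{2} = \frac{295}{2} - \frac{q}{2}$)
$\frac{V{\left(B{\left(-24,13 \right)} \right)}}{181315} + \frac{k{\left(-455 \right)}}{-299349} = \frac{\frac{295}{2} - \frac{-4 + 13 \left(-24\right)}{2}}{181315} + \frac{31 \left(-455\right)}{-299349} = \left(\frac{295}{2} - \frac{-4 - 312}{2}\right) \frac{1}{181315} - - \frac{14105}{299349} = \left(\frac{295}{2} - -158\right) \frac{1}{181315} + \frac{14105}{299349} = \left(\frac{295}{2} + 158\right) \frac{1}{181315} + \frac{14105}{299349} = \frac{611}{2} \cdot \frac{1}{181315} + \frac{14105}{299349} = \frac{611}{362630} + \frac{14105}{299349} = \frac{5297798389}{108552927870}$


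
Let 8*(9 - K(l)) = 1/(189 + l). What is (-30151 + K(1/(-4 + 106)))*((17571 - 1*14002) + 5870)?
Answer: -21940299706597/77116 ≈ -2.8451e+8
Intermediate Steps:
K(l) = 9 - 1/(8*(189 + l))
(-30151 + K(1/(-4 + 106)))*((17571 - 1*14002) + 5870) = (-30151 + (13607 + 72/(-4 + 106))/(8*(189 + 1/(-4 + 106))))*((17571 - 1*14002) + 5870) = (-30151 + (13607 + 72/102)/(8*(189 + 1/102)))*((17571 - 14002) + 5870) = (-30151 + (13607 + 72*(1/102))/(8*(189 + 1/102)))*(3569 + 5870) = (-30151 + (13607 + 12/17)/(8*(19279/102)))*9439 = (-30151 + (1/8)*(102/19279)*(231331/17))*9439 = (-30151 + 693993/77116)*9439 = -2324430523/77116*9439 = -21940299706597/77116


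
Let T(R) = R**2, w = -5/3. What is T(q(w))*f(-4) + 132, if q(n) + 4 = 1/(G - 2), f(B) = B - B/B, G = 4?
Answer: 283/4 ≈ 70.750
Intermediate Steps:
w = -5/3 (w = -5*1/3 = -5/3 ≈ -1.6667)
f(B) = -1 + B (f(B) = B - 1*1 = B - 1 = -1 + B)
q(n) = -7/2 (q(n) = -4 + 1/(4 - 2) = -4 + 1/2 = -7/2)
T(q(w))*f(-4) + 132 = (-7/2)**2*(-1 - 4) + 132 = (49/4)*(-5) + 132 = -245/4 + 132 = 283/4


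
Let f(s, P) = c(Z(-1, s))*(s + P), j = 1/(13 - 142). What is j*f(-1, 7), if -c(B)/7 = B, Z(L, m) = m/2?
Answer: -7/43 ≈ -0.16279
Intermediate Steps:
Z(L, m) = m/2 (Z(L, m) = m*(1/2) = m/2)
c(B) = -7*B
j = -1/129 (j = 1/(-129) = -1/129 ≈ -0.0077519)
f(s, P) = -7*s*(P + s)/2 (f(s, P) = (-7*s/2)*(s + P) = (-7*s/2)*(P + s) = -7*s*(P + s)/2)
j*f(-1, 7) = -(-7)*(-1)*(7 - 1)/258 = -(-7)*(-1)*6/258 = -1/129*21 = -7/43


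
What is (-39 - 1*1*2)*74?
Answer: -3034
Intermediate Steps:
(-39 - 1*1*2)*74 = (-39 - 1*2)*74 = (-39 - 2)*74 = -41*74 = -3034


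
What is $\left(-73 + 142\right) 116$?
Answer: $8004$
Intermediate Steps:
$\left(-73 + 142\right) 116 = 69 \cdot 116 = 8004$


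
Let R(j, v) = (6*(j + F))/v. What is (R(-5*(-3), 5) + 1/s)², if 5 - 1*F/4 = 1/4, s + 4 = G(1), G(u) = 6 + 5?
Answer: 2053489/1225 ≈ 1676.3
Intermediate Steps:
G(u) = 11
s = 7 (s = -4 + 11 = 7)
F = 19 (F = 20 - 4/4 = 20 - 4*¼ = 20 - 1 = 19)
R(j, v) = (114 + 6*j)/v (R(j, v) = (6*(j + 19))/v = (6*(19 + j))/v = (114 + 6*j)/v)
(R(-5*(-3), 5) + 1/s)² = (6*(19 - 5*(-3))/5 + 1/7)² = (6*(⅕)*(19 + 15) + ⅐)² = (6*(⅕)*34 + ⅐)² = (204/5 + ⅐)² = (1433/35)² = 2053489/1225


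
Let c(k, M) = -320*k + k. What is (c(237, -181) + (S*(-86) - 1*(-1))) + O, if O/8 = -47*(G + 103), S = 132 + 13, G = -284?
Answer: -20016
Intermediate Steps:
S = 145
O = 68056 (O = 8*(-47*(-284 + 103)) = 8*(-47*(-181)) = 8*8507 = 68056)
c(k, M) = -319*k
(c(237, -181) + (S*(-86) - 1*(-1))) + O = (-319*237 + (145*(-86) - 1*(-1))) + 68056 = (-75603 + (-12470 + 1)) + 68056 = (-75603 - 12469) + 68056 = -88072 + 68056 = -20016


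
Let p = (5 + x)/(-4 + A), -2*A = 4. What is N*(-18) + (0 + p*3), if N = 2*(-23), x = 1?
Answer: 825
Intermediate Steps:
A = -2 (A = -½*4 = -2)
p = -1 (p = (5 + 1)/(-4 - 2) = 6/(-6) = 6*(-⅙) = -1)
N = -46
N*(-18) + (0 + p*3) = -46*(-18) + (0 - 1*3) = 828 + (0 - 3) = 828 - 3 = 825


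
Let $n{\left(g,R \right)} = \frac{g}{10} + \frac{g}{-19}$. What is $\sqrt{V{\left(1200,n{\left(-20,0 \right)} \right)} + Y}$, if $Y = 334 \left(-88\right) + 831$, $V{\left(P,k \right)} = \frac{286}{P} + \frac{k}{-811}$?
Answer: $\frac{i \sqrt{24413001537817302}}{924540} \approx 169.0 i$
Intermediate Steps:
$n{\left(g,R \right)} = \frac{9 g}{190}$ ($n{\left(g,R \right)} = g \frac{1}{10} + g \left(- \frac{1}{19}\right) = \frac{g}{10} - \frac{g}{19} = \frac{9 g}{190}$)
$V{\left(P,k \right)} = \frac{286}{P} - \frac{k}{811}$ ($V{\left(P,k \right)} = \frac{286}{P} + k \left(- \frac{1}{811}\right) = \frac{286}{P} - \frac{k}{811}$)
$Y = -28561$ ($Y = -29392 + 831 = -28561$)
$\sqrt{V{\left(1200,n{\left(-20,0 \right)} \right)} + Y} = \sqrt{\left(\frac{286}{1200} - \frac{\frac{9}{190} \left(-20\right)}{811}\right) - 28561} = \sqrt{\left(286 \cdot \frac{1}{1200} - - \frac{18}{15409}\right) - 28561} = \sqrt{\left(\frac{143}{600} + \frac{18}{15409}\right) - 28561} = \sqrt{\frac{2214287}{9245400} - 28561} = \sqrt{- \frac{264055655113}{9245400}} = \frac{i \sqrt{24413001537817302}}{924540}$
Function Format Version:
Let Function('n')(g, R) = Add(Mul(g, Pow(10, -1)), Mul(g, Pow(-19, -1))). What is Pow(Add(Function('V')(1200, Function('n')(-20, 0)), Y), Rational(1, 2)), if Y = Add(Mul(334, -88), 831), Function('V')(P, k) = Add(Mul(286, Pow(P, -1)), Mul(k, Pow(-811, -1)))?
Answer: Mul(Rational(1, 924540), I, Pow(24413001537817302, Rational(1, 2))) ≈ Mul(169.00, I)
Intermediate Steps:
Function('n')(g, R) = Mul(Rational(9, 190), g) (Function('n')(g, R) = Add(Mul(g, Rational(1, 10)), Mul(g, Rational(-1, 19))) = Add(Mul(Rational(1, 10), g), Mul(Rational(-1, 19), g)) = Mul(Rational(9, 190), g))
Function('V')(P, k) = Add(Mul(286, Pow(P, -1)), Mul(Rational(-1, 811), k)) (Function('V')(P, k) = Add(Mul(286, Pow(P, -1)), Mul(k, Rational(-1, 811))) = Add(Mul(286, Pow(P, -1)), Mul(Rational(-1, 811), k)))
Y = -28561 (Y = Add(-29392, 831) = -28561)
Pow(Add(Function('V')(1200, Function('n')(-20, 0)), Y), Rational(1, 2)) = Pow(Add(Add(Mul(286, Pow(1200, -1)), Mul(Rational(-1, 811), Mul(Rational(9, 190), -20))), -28561), Rational(1, 2)) = Pow(Add(Add(Mul(286, Rational(1, 1200)), Mul(Rational(-1, 811), Rational(-18, 19))), -28561), Rational(1, 2)) = Pow(Add(Add(Rational(143, 600), Rational(18, 15409)), -28561), Rational(1, 2)) = Pow(Add(Rational(2214287, 9245400), -28561), Rational(1, 2)) = Pow(Rational(-264055655113, 9245400), Rational(1, 2)) = Mul(Rational(1, 924540), I, Pow(24413001537817302, Rational(1, 2)))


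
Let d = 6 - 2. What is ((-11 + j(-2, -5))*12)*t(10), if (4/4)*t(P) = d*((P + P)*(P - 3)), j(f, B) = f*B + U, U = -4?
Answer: -33600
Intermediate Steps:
d = 4
j(f, B) = -4 + B*f (j(f, B) = f*B - 4 = B*f - 4 = -4 + B*f)
t(P) = 8*P*(-3 + P) (t(P) = 4*((P + P)*(P - 3)) = 4*((2*P)*(-3 + P)) = 4*(2*P*(-3 + P)) = 8*P*(-3 + P))
((-11 + j(-2, -5))*12)*t(10) = ((-11 + (-4 - 5*(-2)))*12)*(8*10*(-3 + 10)) = ((-11 + (-4 + 10))*12)*(8*10*7) = ((-11 + 6)*12)*560 = -5*12*560 = -60*560 = -33600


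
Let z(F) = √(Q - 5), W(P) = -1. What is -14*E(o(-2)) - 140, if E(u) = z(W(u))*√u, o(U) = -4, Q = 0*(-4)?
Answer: -140 + 28*√5 ≈ -77.390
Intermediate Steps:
Q = 0
z(F) = I*√5 (z(F) = √(0 - 5) = √(-5) = I*√5)
E(u) = I*√5*√u (E(u) = (I*√5)*√u = I*√5*√u)
-14*E(o(-2)) - 140 = -14*I*√5*√(-4) - 140 = -14*I*√5*2*I - 140 = -(-28)*√5 - 140 = 28*√5 - 140 = -140 + 28*√5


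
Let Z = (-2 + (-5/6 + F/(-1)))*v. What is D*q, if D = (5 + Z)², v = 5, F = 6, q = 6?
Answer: 55225/6 ≈ 9204.2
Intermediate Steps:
Z = -265/6 (Z = (-2 + (-5/6 + 6/(-1)))*5 = (-2 + (-5*⅙ + 6*(-1)))*5 = (-2 + (-⅚ - 6))*5 = (-2 - 41/6)*5 = -53/6*5 = -265/6 ≈ -44.167)
D = 55225/36 (D = (5 - 265/6)² = (-235/6)² = 55225/36 ≈ 1534.0)
D*q = (55225/36)*6 = 55225/6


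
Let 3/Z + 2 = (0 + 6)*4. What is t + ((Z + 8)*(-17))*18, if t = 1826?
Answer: -7301/11 ≈ -663.73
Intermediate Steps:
Z = 3/22 (Z = 3/(-2 + (0 + 6)*4) = 3/(-2 + 6*4) = 3/(-2 + 24) = 3/22 ≈ 0.13636)
t + ((Z + 8)*(-17))*18 = 1826 + ((3/22 + 8)*(-17))*18 = 1826 + ((179/22)*(-17))*18 = 1826 - 3043/22*18 = 1826 - 27387/11 = -7301/11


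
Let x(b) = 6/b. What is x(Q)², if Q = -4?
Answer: 9/4 ≈ 2.2500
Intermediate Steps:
x(Q)² = (6/(-4))² = (6*(-¼))² = (-3/2)² = 9/4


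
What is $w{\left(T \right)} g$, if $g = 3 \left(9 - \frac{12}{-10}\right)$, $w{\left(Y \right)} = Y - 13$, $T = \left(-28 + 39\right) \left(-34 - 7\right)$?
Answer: $- \frac{70992}{5} \approx -14198.0$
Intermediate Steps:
$T = -451$ ($T = 11 \left(-41\right) = -451$)
$w{\left(Y \right)} = -13 + Y$
$g = \frac{153}{5}$ ($g = 3 \left(9 - - \frac{6}{5}\right) = 3 \left(9 + \frac{6}{5}\right) = 3 \cdot \frac{51}{5} = \frac{153}{5} \approx 30.6$)
$w{\left(T \right)} g = \left(-13 - 451\right) \frac{153}{5} = \left(-464\right) \frac{153}{5} = - \frac{70992}{5}$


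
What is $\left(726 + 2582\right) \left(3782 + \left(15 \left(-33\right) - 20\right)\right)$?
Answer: $10807236$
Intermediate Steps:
$\left(726 + 2582\right) \left(3782 + \left(15 \left(-33\right) - 20\right)\right) = 3308 \left(3782 - 515\right) = 3308 \cdot 3267 = 10807236$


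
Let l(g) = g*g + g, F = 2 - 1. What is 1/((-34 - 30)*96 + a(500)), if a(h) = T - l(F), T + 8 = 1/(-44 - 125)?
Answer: -169/1040027 ≈ -0.00016250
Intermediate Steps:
F = 1
l(g) = g + g² (l(g) = g² + g = g + g²)
T = -1353/169 (T = -8 + 1/(-44 - 125) = -8 + 1/(-169) = -8 - 1/169 = -1353/169 ≈ -8.0059)
a(h) = -1691/169 (a(h) = -1353/169 - (1 + 1) = -1353/169 - 2 = -1691/169)
1/((-34 - 30)*96 + a(500)) = 1/((-34 - 30)*96 - 1691/169) = 1/(-64*96 - 1691/169) = 1/(-6144 - 1691/169) = 1/(-1040027/169) = -169/1040027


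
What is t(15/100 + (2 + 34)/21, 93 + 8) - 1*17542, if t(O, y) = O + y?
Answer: -2441479/140 ≈ -17439.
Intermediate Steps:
t(15/100 + (2 + 34)/21, 93 + 8) - 1*17542 = ((15/100 + (2 + 34)/21) + (93 + 8)) - 1*17542 = ((15*(1/100) + 36*(1/21)) + 101) - 17542 = ((3/20 + 12/7) + 101) - 17542 = (261/140 + 101) - 17542 = 14401/140 - 17542 = -2441479/140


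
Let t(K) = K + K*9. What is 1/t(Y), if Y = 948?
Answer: 1/9480 ≈ 0.00010549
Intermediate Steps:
t(K) = 10*K (t(K) = K + 9*K = 10*K)
1/t(Y) = 1/(10*948) = 1/9480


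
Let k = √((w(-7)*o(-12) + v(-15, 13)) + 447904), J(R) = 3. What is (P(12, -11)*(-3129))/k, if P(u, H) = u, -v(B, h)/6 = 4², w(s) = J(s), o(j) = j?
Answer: -18774*√111943/111943 ≈ -56.112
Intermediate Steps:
w(s) = 3
v(B, h) = -96 (v(B, h) = -6*4² = -6*16 = -96)
k = 2*√111943 (k = √((3*(-12) - 96) + 447904) = √((-36 - 96) + 447904) = √(-132 + 447904) = √447772 = 2*√111943 ≈ 669.16)
(P(12, -11)*(-3129))/k = (12*(-3129))/((2*√111943)) = -18774*√111943/111943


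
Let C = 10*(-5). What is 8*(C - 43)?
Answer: -744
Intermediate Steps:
C = -50
8*(C - 43) = 8*(-50 - 43) = 8*(-93) = -744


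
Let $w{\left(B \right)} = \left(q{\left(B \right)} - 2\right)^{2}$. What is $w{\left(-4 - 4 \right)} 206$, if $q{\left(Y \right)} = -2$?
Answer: $3296$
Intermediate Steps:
$w{\left(B \right)} = 16$ ($w{\left(B \right)} = \left(-2 - 2\right)^{2} = \left(-4\right)^{2} = 16$)
$w{\left(-4 - 4 \right)} 206 = 16 \cdot 206 = 3296$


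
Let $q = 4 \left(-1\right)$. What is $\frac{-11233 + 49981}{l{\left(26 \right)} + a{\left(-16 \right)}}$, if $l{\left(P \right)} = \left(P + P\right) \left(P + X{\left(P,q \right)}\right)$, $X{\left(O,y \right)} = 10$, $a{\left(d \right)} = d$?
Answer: $\frac{9687}{464} \approx 20.877$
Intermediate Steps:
$q = -4$
$l{\left(P \right)} = 2 P \left(10 + P\right)$ ($l{\left(P \right)} = \left(P + P\right) \left(P + 10\right) = 2 P \left(10 + P\right)$)
$\frac{-11233 + 49981}{l{\left(26 \right)} + a{\left(-16 \right)}} = \frac{-11233 + 49981}{2 \cdot 26 \left(10 + 26\right) - 16} = \frac{38748}{2 \cdot 26 \cdot 36 - 16} = \frac{38748}{1872 - 16} = \frac{38748}{1856} = 38748 \cdot \frac{1}{1856} = \frac{9687}{464}$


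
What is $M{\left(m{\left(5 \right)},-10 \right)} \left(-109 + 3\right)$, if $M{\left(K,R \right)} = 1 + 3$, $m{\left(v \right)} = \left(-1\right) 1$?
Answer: $-424$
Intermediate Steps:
$m{\left(v \right)} = -1$
$M{\left(K,R \right)} = 4$
$M{\left(m{\left(5 \right)},-10 \right)} \left(-109 + 3\right) = 4 \left(-109 + 3\right) = 4 \left(-106\right) = -424$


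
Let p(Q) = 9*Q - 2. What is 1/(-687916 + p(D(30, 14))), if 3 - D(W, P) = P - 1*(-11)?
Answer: -1/688116 ≈ -1.4532e-6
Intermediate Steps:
D(W, P) = -8 - P (D(W, P) = 3 - (P - 1*(-11)) = 3 - (P + 11) = 3 - (11 + P) = 3 + (-11 - P) = -8 - P)
p(Q) = -2 + 9*Q
1/(-687916 + p(D(30, 14))) = 1/(-687916 + (-2 + 9*(-8 - 1*14))) = 1/(-687916 + (-2 + 9*(-8 - 14))) = 1/(-687916 + (-2 + 9*(-22))) = 1/(-687916 + (-2 - 198)) = 1/(-687916 - 200) = 1/(-688116) = -1/688116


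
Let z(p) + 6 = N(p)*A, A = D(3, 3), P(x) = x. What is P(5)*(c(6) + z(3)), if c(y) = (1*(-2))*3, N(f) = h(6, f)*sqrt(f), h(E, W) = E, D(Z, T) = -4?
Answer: -60 - 120*sqrt(3) ≈ -267.85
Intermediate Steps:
A = -4
N(f) = 6*sqrt(f)
z(p) = -6 - 24*sqrt(p) (z(p) = -6 + (6*sqrt(p))*(-4) = -6 - 24*sqrt(p))
c(y) = -6 (c(y) = -2*3 = -6)
P(5)*(c(6) + z(3)) = 5*(-6 + (-6 - 24*sqrt(3))) = 5*(-12 - 24*sqrt(3)) = -60 - 120*sqrt(3)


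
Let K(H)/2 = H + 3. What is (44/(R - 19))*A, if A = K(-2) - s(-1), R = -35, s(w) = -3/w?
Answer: 22/27 ≈ 0.81481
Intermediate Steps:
K(H) = 6 + 2*H (K(H) = 2*(H + 3) = 2*(3 + H) = 6 + 2*H)
A = -1 (A = (6 + 2*(-2)) - (-3)/(-1) = (6 - 4) - (-3)*(-1) = 2 - 1*3 = 2 - 3 = -1)
(44/(R - 19))*A = (44/(-35 - 19))*(-1) = (44/(-54))*(-1) = (44*(-1/54))*(-1) = -22/27*(-1) = 22/27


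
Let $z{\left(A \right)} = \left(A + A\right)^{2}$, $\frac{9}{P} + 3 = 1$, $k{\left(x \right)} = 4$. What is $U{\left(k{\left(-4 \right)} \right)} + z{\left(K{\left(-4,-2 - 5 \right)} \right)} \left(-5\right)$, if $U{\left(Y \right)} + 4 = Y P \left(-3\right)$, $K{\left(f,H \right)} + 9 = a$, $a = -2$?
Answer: $-2370$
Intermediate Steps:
$P = - \frac{9}{2}$ ($P = \frac{9}{-3 + 1} = \frac{9}{-2} = 9 \left(- \frac{1}{2}\right) = - \frac{9}{2} \approx -4.5$)
$K{\left(f,H \right)} = -11$ ($K{\left(f,H \right)} = -9 - 2 = -11$)
$U{\left(Y \right)} = -4 + \frac{27 Y}{2}$ ($U{\left(Y \right)} = -4 + Y \left(- \frac{9}{2}\right) \left(-3\right) = -4 + - \frac{9 Y}{2} \left(-3\right) = -4 + \frac{27 Y}{2}$)
$z{\left(A \right)} = 4 A^{2}$ ($z{\left(A \right)} = \left(2 A\right)^{2} = 4 A^{2}$)
$U{\left(k{\left(-4 \right)} \right)} + z{\left(K{\left(-4,-2 - 5 \right)} \right)} \left(-5\right) = \left(-4 + \frac{27}{2} \cdot 4\right) + 4 \left(-11\right)^{2} \left(-5\right) = \left(-4 + 54\right) + 4 \cdot 121 \left(-5\right) = 50 + 484 \left(-5\right) = 50 - 2420 = -2370$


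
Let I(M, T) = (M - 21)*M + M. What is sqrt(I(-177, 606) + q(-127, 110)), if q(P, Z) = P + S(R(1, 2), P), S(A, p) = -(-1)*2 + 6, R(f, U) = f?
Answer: 5*sqrt(1390) ≈ 186.41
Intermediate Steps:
I(M, T) = M + M*(-21 + M) (I(M, T) = (-21 + M)*M + M = M*(-21 + M) + M = M + M*(-21 + M))
S(A, p) = 8 (S(A, p) = -1*(-2) + 6 = 2 + 6 = 8)
q(P, Z) = 8 + P (q(P, Z) = P + 8 = 8 + P)
sqrt(I(-177, 606) + q(-127, 110)) = sqrt(-177*(-20 - 177) + (8 - 127)) = sqrt(-177*(-197) - 119) = sqrt(34869 - 119) = sqrt(34750) = 5*sqrt(1390)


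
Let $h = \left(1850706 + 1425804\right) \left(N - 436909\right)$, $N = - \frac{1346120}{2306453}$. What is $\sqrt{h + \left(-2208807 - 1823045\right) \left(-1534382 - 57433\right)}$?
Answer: $\frac{\sqrt{26526405929942772017538510}}{2306453} \approx 2.233 \cdot 10^{6}$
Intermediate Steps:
$N = - \frac{1346120}{2306453}$ ($N = \left(-1346120\right) \frac{1}{2306453} = - \frac{1346120}{2306453} \approx -0.58363$)
$h = - \frac{3301776544406719470}{2306453}$ ($h = \left(1850706 + 1425804\right) \left(- \frac{1346120}{2306453} - 436909\right) = 3276510 \left(- \frac{1007711419897}{2306453}\right) = - \frac{3301776544406719470}{2306453} \approx -1.4315 \cdot 10^{12}$)
$\sqrt{h + \left(-2208807 - 1823045\right) \left(-1534382 - 57433\right)} = \sqrt{- \frac{3301776544406719470}{2306453} + \left(-2208807 - 1823045\right) \left(-1534382 - 57433\right)} = \sqrt{- \frac{3301776544406719470}{2306453} - -6417962491380} = \sqrt{- \frac{3301776544406719470}{2306453} + 6417962491380} = \sqrt{\frac{11500952297724155670}{2306453}} = \frac{\sqrt{26526405929942772017538510}}{2306453}$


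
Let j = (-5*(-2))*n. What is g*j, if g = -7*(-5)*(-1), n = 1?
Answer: -350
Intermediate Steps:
g = -35 (g = 35*(-1) = -35)
j = 10 (j = -5*(-2)*1 = 10*1 = 10)
g*j = -35*10 = -350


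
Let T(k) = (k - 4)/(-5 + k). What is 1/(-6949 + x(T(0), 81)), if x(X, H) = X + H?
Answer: -5/34336 ≈ -0.00014562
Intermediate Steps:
T(k) = (-4 + k)/(-5 + k)
x(X, H) = H + X
1/(-6949 + x(T(0), 81)) = 1/(-6949 + (81 + (-4 + 0)/(-5 + 0))) = 1/(-6949 + (81 - 4/(-5))) = 1/(-6949 + (81 - ⅕*(-4))) = 1/(-6949 + (81 + ⅘)) = 1/(-6949 + 409/5) = 1/(-34336/5) = -5/34336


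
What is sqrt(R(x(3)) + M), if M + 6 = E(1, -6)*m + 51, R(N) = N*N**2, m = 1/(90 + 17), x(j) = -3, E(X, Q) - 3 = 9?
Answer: sqrt(207366)/107 ≈ 4.2558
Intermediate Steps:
E(X, Q) = 12 (E(X, Q) = 3 + 9 = 12)
m = 1/107 ≈ 0.0093458
R(N) = N**3
M = 4827/107 (M = -6 + (12*(1/107) + 51) = -6 + (12/107 + 51) = -6 + 5469/107 = 4827/107 ≈ 45.112)
sqrt(R(x(3)) + M) = sqrt((-3)**3 + 4827/107) = sqrt(-27 + 4827/107) = sqrt(1938/107) = sqrt(207366)/107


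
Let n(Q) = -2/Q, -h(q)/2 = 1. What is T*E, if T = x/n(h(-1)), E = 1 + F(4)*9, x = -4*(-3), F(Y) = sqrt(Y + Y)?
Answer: 12 + 216*sqrt(2) ≈ 317.47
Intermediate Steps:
h(q) = -2 (h(q) = -2*1 = -2)
F(Y) = sqrt(2)*sqrt(Y) (F(Y) = sqrt(2*Y) = sqrt(2)*sqrt(Y))
x = 12
E = 1 + 18*sqrt(2) (E = 1 + (sqrt(2)*sqrt(4))*9 = 1 + (sqrt(2)*2)*9 = 1 + (2*sqrt(2))*9 = 1 + 18*sqrt(2) ≈ 26.456)
T = 12 (T = 12/((-2/(-2))) = 12/((-2*(-1/2))) = 12/1 = 12*1 = 12)
T*E = 12*(1 + 18*sqrt(2)) = 12 + 216*sqrt(2)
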